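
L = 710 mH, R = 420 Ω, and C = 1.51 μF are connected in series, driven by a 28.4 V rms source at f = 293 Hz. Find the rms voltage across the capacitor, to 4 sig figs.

ω = 2πf = 1841 rad/s
X_L = ωL = 1307 Ω
X_C = 1/(ωC) = 359.7 Ω
Net reactance X = X_L − X_C = 947.4 Ω
Z = 420.0 + j947.4 Ω
|Z| = √(420.0² + 947.4²) = 1036 Ω
I = V/|Z| = 27.41 mA
V_C = I·|Z_C| = 0.02741 × 359.7 = 9.859 V

9.859 V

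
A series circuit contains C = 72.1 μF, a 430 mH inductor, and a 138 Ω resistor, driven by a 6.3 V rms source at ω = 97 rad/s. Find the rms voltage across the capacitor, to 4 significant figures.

X_L = ωL = 41.71 Ω
X_C = 1/(ωC) = 143.0 Ω
Net reactance X = X_L − X_C = -101.3 Ω
Z = 138.0 − j101.3 Ω
|Z| = √(138.0² + 101.3²) = 171.2 Ω
I = V/|Z| = 36.80 mA
V_C = I·|Z_C| = 0.03680 × 143.0 = 5.263 V

5.263 V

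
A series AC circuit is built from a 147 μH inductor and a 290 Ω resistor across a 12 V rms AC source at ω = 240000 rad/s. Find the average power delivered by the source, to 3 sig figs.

489 mW

X_L = ωL = 35.3 Ω
Z = 290 + j35.3 Ω
|Z| = √(290² + 35.3²) = 292 Ω
∠Z = arctan(35.3/290) = 6.94°
I = V/|Z| = 41.1 mA
P = VI cos φ = 12 × 0.0411 × cos(6.94°) = 489 mW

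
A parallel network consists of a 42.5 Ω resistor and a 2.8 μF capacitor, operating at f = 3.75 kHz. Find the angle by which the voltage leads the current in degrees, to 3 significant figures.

ω = 2πf = 23560 rad/s
X_C = 1/(ωC) = 15.2 Ω
Parallel: admittances add. Y = 1/R + jωC
Y = (0.0235 + j0.0660) S
|Y| = 0.0700 S → |Z| = 1/|Y| = 14.3 Ω, ∠Z = −∠Y = -70.4°

-70.4°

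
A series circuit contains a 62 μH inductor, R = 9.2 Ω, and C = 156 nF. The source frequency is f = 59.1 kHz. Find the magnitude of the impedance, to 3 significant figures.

10.9 Ω

ω = 2πf = 371300 rad/s
X_L = ωL = 23.0 Ω
X_C = 1/(ωC) = 17.3 Ω
Net reactance X = X_L − X_C = 5.76 Ω
Z = 9.20 + j5.76 Ω
|Z| = √(9.20² + 5.76²) = 10.9 Ω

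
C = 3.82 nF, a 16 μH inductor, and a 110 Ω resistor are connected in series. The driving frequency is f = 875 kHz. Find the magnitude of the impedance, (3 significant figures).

ω = 2πf = 5.498e+06 rad/s
X_L = ωL = 88.0 Ω
X_C = 1/(ωC) = 47.6 Ω
Net reactance X = X_L − X_C = 40.3 Ω
Z = 110 + j40.3 Ω
|Z| = √(110² + 40.3²) = 117 Ω

117 Ω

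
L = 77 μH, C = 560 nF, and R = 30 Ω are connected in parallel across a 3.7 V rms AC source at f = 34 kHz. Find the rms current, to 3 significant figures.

250 mA

ω = 2πf = 213600 rad/s
X_L = ωL = 16.4 Ω
X_C = 1/(ωC) = 8.36 Ω
Parallel: admittances add. Y = 1/R + 1/(jωL) + jωC
Y = (0.0333 + j0.0588) S
|Y| = 0.0676 S → |Z| = 1/|Y| = 14.8 Ω, ∠Z = −∠Y = -60.5°
I = V/|Z| = 3.7/14.8 = 250 mA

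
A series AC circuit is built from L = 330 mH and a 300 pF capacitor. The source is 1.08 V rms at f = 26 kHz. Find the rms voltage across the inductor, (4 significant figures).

1.738 V

ω = 2πf = 163400 rad/s
X_L = ωL = 53910 Ω
X_C = 1/(ωC) = 20400 Ω
Net reactance X = X_L − X_C = 33510 Ω
Z = j33510 Ω
|Z| = √(0² + 33510²) = 33510 Ω
I = V/|Z| = 32.23 μA
V_L = I·|Z_L| = 3.223e-05 × 53910 = 1.738 V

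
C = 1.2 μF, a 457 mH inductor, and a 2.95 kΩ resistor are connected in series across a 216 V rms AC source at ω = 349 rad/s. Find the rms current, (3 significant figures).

X_L = ωL = 159 Ω
X_C = 1/(ωC) = 2390 Ω
Net reactance X = X_L − X_C = -2230 Ω
Z = 2950 − j2230 Ω
|Z| = √(2950² + 2230²) = 3700 Ω
I = V/|Z| = 216/3700 = 58.4 mA

58.4 mA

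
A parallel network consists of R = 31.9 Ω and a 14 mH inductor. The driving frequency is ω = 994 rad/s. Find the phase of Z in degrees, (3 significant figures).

X_L = ωL = 13.9 Ω
Parallel: admittances add. Y = 1/R + 1/(jωL)
Y = (0.0313 − j0.0719) S
|Y| = 0.0784 S → |Z| = 1/|Y| = 12.8 Ω, ∠Z = −∠Y = 66.4°

66.4°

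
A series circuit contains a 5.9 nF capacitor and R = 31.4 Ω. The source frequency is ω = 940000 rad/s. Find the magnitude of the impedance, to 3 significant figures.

X_C = 1/(ωC) = 180 Ω
Z = 31.4 − j180 Ω
|Z| = √(31.4² + 180²) = 183 Ω

183 Ω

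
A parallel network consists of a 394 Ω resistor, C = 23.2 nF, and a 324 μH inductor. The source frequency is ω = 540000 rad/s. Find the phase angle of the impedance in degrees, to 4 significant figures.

-69.57°

X_L = ωL = 175.0 Ω
X_C = 1/(ωC) = 79.82 Ω
Parallel: admittances add. Y = 1/R + 1/(jωL) + jωC
Y = (0.002538 + j0.006812) S
|Y| = 0.007270 S → |Z| = 1/|Y| = 137.6 Ω, ∠Z = −∠Y = -69.57°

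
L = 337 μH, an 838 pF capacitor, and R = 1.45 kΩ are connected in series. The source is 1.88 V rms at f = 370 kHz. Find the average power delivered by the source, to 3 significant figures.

ω = 2πf = 2.325e+06 rad/s
X_L = ωL = 783 Ω
X_C = 1/(ωC) = 513 Ω
Net reactance X = X_L − X_C = 270 Ω
Z = 1450 + j270 Ω
|Z| = √(1450² + 270²) = 1470 Ω
∠Z = arctan(270/1450) = 10.6°
I = V/|Z| = 1.27 mA
P = VI cos φ = 1.88 × 0.00127 × cos(10.6°) = 2.36 mW

2.36 mW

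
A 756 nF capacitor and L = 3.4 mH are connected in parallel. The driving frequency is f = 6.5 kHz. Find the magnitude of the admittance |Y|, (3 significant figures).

23.7 mS

ω = 2πf = 40840 rad/s
X_L = ωL = 139 Ω
X_C = 1/(ωC) = 32.4 Ω
Parallel: admittances add. Y = 1/(jωL) + jωC
Y = (0 + j0.0237) S
|Y| = 0.0237 S → |Z| = 1/|Y| = 42.2 Ω, ∠Z = −∠Y = -90.0°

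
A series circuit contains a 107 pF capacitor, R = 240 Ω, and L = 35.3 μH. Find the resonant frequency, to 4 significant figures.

ω₀ = 1/√(LC) = 1/√(3.53e-05 × 1.07e-10) = 1.627e+07 rad/s
f₀ = ω₀/(2π) = 2.590 MHz

2.590 MHz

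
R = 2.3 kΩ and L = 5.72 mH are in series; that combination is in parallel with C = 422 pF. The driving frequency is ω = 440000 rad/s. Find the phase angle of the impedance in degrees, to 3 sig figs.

8.86°

X_L = ωL = 2520 Ω
X_C = 1/(ωC) = 5390 Ω
Branch 1 (R+jX_L): Z₁ = 2300 + j2520 Ω, |Z₁| = 3410 Ω
Branch 2 (−jX_C): Z₂ = −j5390 Ω
Parallel: Z = Z₁Z₂/(Z₁+Z₂), |Z| = 4990 Ω, ∠Z = 8.86°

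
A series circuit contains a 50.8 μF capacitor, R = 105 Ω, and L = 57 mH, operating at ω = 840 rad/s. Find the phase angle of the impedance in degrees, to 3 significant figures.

13.1°

X_L = ωL = 47.9 Ω
X_C = 1/(ωC) = 23.4 Ω
Net reactance X = X_L − X_C = 24.4 Ω
Z = 105 + j24.4 Ω
|Z| = √(105² + 24.4²) = 108 Ω
∠Z = arctan(24.4/105) = 13.1°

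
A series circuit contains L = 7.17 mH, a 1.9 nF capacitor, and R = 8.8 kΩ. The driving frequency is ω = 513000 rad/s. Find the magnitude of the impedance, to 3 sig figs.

X_L = ωL = 3680 Ω
X_C = 1/(ωC) = 1030 Ω
Net reactance X = X_L − X_C = 2650 Ω
Z = 8800 + j2650 Ω
|Z| = √(8800² + 2650²) = 9190 Ω

9190 Ω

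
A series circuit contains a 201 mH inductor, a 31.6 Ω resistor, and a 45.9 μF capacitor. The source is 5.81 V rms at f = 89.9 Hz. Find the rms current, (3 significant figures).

71.4 mA

ω = 2πf = 564.9 rad/s
X_L = ωL = 114 Ω
X_C = 1/(ωC) = 38.6 Ω
Net reactance X = X_L − X_C = 75.0 Ω
Z = 31.6 + j75.0 Ω
|Z| = √(31.6² + 75.0²) = 81.4 Ω
I = V/|Z| = 5.81/81.4 = 71.4 mA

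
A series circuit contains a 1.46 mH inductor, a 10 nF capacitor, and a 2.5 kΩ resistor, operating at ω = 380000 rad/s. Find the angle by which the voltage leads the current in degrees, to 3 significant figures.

X_L = ωL = 555 Ω
X_C = 1/(ωC) = 263 Ω
Net reactance X = X_L − X_C = 292 Ω
Z = 2500 + j292 Ω
|Z| = √(2500² + 292²) = 2520 Ω
∠Z = arctan(292/2500) = 6.65°

6.65°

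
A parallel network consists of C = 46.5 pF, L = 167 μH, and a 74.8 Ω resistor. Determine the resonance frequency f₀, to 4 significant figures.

ω₀ = 1/√(LC) = 1/√(0.000167 × 4.65e-11) = 1.135e+07 rad/s
f₀ = ω₀/(2π) = 1.806 MHz

1.806 MHz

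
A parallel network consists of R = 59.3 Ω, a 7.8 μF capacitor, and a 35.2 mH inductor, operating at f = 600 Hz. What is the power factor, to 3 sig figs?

0.611

ω = 2πf = 3770 rad/s
X_L = ωL = 133 Ω
X_C = 1/(ωC) = 34.0 Ω
Parallel: admittances add. Y = 1/R + 1/(jωL) + jωC
Y = (0.0169 + j0.0219) S
|Y| = 0.0276 S → |Z| = 1/|Y| = 36.2 Ω, ∠Z = −∠Y = -52.4°
cos φ = cos(-52.4°) = 0.611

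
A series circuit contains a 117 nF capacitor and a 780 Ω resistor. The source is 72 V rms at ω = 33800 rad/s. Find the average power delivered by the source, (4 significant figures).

6.014 W

X_C = 1/(ωC) = 252.9 Ω
Z = 780.0 − j252.9 Ω
|Z| = √(780.0² + 252.9²) = 820.0 Ω
∠Z = arctan(-252.9/780.0) = -17.96°
I = V/|Z| = 87.81 mA
P = VI cos φ = 72 × 0.08781 × cos(-17.96°) = 6.014 W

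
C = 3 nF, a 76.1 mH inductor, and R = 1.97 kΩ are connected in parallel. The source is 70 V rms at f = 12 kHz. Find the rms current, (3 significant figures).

ω = 2πf = 75400 rad/s
X_L = ωL = 5740 Ω
X_C = 1/(ωC) = 4420 Ω
Parallel: admittances add. Y = 1/R + 1/(jωL) + jωC
Y = (0.000508 + j5.19e-05) S
|Y| = 0.000510 S → |Z| = 1/|Y| = 1960 Ω, ∠Z = −∠Y = -5.84°
I = V/|Z| = 70/1960 = 35.7 mA

35.7 mA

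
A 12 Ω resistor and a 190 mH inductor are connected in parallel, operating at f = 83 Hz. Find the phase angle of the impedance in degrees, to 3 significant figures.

6.91°

ω = 2πf = 521.5 rad/s
X_L = ωL = 99.1 Ω
Parallel: admittances add. Y = 1/R + 1/(jωL)
Y = (0.0833 − j0.0101) S
|Y| = 0.0839 S → |Z| = 1/|Y| = 11.9 Ω, ∠Z = −∠Y = 6.91°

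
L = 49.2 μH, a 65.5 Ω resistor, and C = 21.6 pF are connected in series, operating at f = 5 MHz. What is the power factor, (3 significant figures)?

ω = 2πf = 3.142e+07 rad/s
X_L = ωL = 1550 Ω
X_C = 1/(ωC) = 1470 Ω
Net reactance X = X_L − X_C = 72.0 Ω
Z = 65.5 + j72.0 Ω
|Z| = √(65.5² + 72.0²) = 97.3 Ω
∠Z = arctan(72.0/65.5) = 47.7°
cos φ = cos(47.7°) = 0.673

0.673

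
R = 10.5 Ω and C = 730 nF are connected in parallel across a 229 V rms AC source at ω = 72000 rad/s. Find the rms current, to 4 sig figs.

X_C = 1/(ωC) = 19.03 Ω
Parallel: admittances add. Y = 1/R + jωC
Y = (0.09524 + j0.05256) S
|Y| = 0.1088 S → |Z| = 1/|Y| = 9.193 Ω, ∠Z = −∠Y = -28.89°
I = V/|Z| = 229/9.193 = 24.91 A

24.91 A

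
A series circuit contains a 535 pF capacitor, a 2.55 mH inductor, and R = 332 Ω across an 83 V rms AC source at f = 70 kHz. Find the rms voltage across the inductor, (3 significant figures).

ω = 2πf = 439800 rad/s
X_L = ωL = 1120 Ω
X_C = 1/(ωC) = 4250 Ω
Net reactance X = X_L − X_C = -3130 Ω
Z = 332 − j3130 Ω
|Z| = √(332² + 3130²) = 3150 Ω
I = V/|Z| = 26.4 mA
V_L = I·|Z_L| = 0.0264 × 1120 = 29.6 V

29.6 V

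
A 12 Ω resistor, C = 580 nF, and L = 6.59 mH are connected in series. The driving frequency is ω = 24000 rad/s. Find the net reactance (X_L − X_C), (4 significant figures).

X_L = ωL = 158.2 Ω
X_C = 1/(ωC) = 71.84 Ω
X = 158.2 − 71.84 = 86.32 Ω

86.32 Ω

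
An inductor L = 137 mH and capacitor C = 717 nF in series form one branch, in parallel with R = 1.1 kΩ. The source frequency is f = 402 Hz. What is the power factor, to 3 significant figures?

ω = 2πf = 2526 rad/s
X_L = ωL = 346 Ω
X_C = 1/(ωC) = 552 Ω
Branch 1: Z₁ = R = 1100 Ω
Branch 2 (series LC): Z₂ = j(X_L − X_C) = −j206 Ω
Parallel: Z = Z₁Z₂/(Z₁+Z₂), |Z| = 203 Ω, ∠Z = -79.4°
cos φ = cos(-79.4°) = 0.184

0.184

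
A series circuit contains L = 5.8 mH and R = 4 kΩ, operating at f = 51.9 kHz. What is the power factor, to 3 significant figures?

ω = 2πf = 326100 rad/s
X_L = ωL = 1890 Ω
Z = 4000 + j1890 Ω
|Z| = √(4000² + 1890²) = 4420 Ω
∠Z = arctan(1890/4000) = 25.3°
cos φ = cos(25.3°) = 0.904

0.904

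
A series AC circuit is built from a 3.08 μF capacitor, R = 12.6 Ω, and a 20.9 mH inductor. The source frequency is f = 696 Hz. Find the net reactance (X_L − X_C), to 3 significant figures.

ω = 2πf = 4373 rad/s
X_L = ωL = 91.4 Ω
X_C = 1/(ωC) = 74.2 Ω
X = 91.4 − 74.2 = 17.2 Ω

17.2 Ω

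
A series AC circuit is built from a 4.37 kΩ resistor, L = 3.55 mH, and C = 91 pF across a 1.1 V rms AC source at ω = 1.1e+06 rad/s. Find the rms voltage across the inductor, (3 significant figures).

0.573 V

X_L = ωL = 3900 Ω
X_C = 1/(ωC) = 9990 Ω
Net reactance X = X_L − X_C = -6090 Ω
Z = 4370 − j6090 Ω
|Z| = √(4370² + 6090²) = 7490 Ω
I = V/|Z| = 147 μA
V_L = I·|Z_L| = 0.000147 × 3900 = 0.573 V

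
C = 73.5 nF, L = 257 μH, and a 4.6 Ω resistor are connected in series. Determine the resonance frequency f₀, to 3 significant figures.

ω₀ = 1/√(LC) = 1/√(0.000257 × 7.35e-08) = 230100 rad/s
f₀ = ω₀/(2π) = 36.6 kHz

36.6 kHz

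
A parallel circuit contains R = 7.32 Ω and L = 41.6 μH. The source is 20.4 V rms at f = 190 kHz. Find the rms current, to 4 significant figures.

ω = 2πf = 1.194e+06 rad/s
X_L = ωL = 49.66 Ω
Parallel: admittances add. Y = 1/R + 1/(jωL)
Y = (0.1366 − j0.02014) S
|Y| = 0.1381 S → |Z| = 1/|Y| = 7.242 Ω, ∠Z = −∠Y = 8.385°
I = V/|Z| = 20.4/7.242 = 2.817 A

2.817 A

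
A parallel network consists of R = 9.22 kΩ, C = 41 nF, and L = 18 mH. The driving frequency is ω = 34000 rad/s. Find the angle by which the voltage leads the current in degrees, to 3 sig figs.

65.7°

X_L = ωL = 612 Ω
X_C = 1/(ωC) = 717 Ω
Parallel: admittances add. Y = 1/R + 1/(jωL) + jωC
Y = (0.000108 − j0.000240) S
|Y| = 0.000263 S → |Z| = 1/|Y| = 3800 Ω, ∠Z = −∠Y = 65.7°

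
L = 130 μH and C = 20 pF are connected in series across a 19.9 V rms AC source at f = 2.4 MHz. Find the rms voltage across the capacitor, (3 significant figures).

48.7 V

ω = 2πf = 1.508e+07 rad/s
X_L = ωL = 1960 Ω
X_C = 1/(ωC) = 3320 Ω
Net reactance X = X_L − X_C = -1360 Ω
Z = − j1360 Ω
|Z| = √(0² + 1360²) = 1360 Ω
I = V/|Z| = 14.7 mA
V_C = I·|Z_C| = 0.0147 × 3320 = 48.7 V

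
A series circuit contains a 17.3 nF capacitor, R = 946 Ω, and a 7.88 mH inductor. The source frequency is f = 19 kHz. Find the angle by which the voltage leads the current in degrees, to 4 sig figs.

ω = 2πf = 119400 rad/s
X_L = ωL = 940.7 Ω
X_C = 1/(ωC) = 484.2 Ω
Net reactance X = X_L − X_C = 456.5 Ω
Z = 946.0 + j456.5 Ω
|Z| = √(946.0² + 456.5²) = 1050 Ω
∠Z = arctan(456.5/946.0) = 25.76°

25.76°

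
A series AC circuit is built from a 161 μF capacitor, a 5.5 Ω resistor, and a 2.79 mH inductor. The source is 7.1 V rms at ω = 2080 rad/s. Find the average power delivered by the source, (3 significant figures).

X_L = ωL = 5.80 Ω
X_C = 1/(ωC) = 2.99 Ω
Net reactance X = X_L − X_C = 2.82 Ω
Z = 5.50 + j2.82 Ω
|Z| = √(5.50² + 2.82²) = 6.18 Ω
∠Z = arctan(2.82/5.50) = 27.1°
I = V/|Z| = 1.15 A
P = VI cos φ = 7.1 × 1.15 × cos(27.1°) = 7.26 W

7.26 W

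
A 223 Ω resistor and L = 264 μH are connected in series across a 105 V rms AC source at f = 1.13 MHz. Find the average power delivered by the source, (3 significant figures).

690 mW

ω = 2πf = 7.1e+06 rad/s
X_L = ωL = 1870 Ω
Z = 223 + j1870 Ω
|Z| = √(223² + 1870²) = 1890 Ω
∠Z = arctan(1870/223) = 83.2°
I = V/|Z| = 55.6 mA
P = VI cos φ = 105 × 0.0556 × cos(83.2°) = 690 mW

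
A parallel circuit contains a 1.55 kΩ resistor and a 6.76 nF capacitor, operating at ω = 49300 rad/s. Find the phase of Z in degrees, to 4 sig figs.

-27.32°

X_C = 1/(ωC) = 3001 Ω
Parallel: admittances add. Y = 1/R + jωC
Y = (0.0006452 + j0.0003333) S
|Y| = 0.0007262 S → |Z| = 1/|Y| = 1377 Ω, ∠Z = −∠Y = -27.32°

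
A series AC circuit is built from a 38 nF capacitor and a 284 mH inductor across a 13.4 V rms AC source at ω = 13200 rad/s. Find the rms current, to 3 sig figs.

7.63 mA

X_L = ωL = 3750 Ω
X_C = 1/(ωC) = 1990 Ω
Net reactance X = X_L − X_C = 1760 Ω
Z = j1760 Ω
|Z| = √(0² + 1760²) = 1760 Ω
I = V/|Z| = 13.4/1760 = 7.63 mA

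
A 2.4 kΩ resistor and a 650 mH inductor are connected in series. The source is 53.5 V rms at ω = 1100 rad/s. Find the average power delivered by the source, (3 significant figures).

X_L = ωL = 715 Ω
Z = 2400 + j715 Ω
|Z| = √(2400² + 715²) = 2500 Ω
∠Z = arctan(715/2400) = 16.6°
I = V/|Z| = 21.4 mA
P = VI cos φ = 53.5 × 0.0214 × cos(16.6°) = 1.10 W

1.10 W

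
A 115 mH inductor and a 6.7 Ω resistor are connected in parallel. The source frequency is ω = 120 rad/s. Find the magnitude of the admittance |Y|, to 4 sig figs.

165.9 mS

X_L = ωL = 13.80 Ω
Parallel: admittances add. Y = 1/R + 1/(jωL)
Y = (0.1493 − j0.07246) S
|Y| = 0.1659 S → |Z| = 1/|Y| = 6.027 Ω, ∠Z = −∠Y = 25.90°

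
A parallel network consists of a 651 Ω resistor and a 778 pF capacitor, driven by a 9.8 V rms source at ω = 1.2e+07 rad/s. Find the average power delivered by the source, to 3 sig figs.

X_C = 1/(ωC) = 107 Ω
Parallel: admittances add. Y = 1/R + jωC
Y = (0.00154 + j0.00934) S
|Y| = 0.00946 S → |Z| = 1/|Y| = 106 Ω, ∠Z = −∠Y = -80.7°
I = V/|Z| = 92.7 mA
P = VI cos φ = 9.8 × 0.0927 × cos(-80.7°) = 148 mW

148 mW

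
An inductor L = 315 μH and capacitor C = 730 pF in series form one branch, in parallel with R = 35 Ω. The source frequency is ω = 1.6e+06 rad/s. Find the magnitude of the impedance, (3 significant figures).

34.8 Ω

X_L = ωL = 504 Ω
X_C = 1/(ωC) = 856 Ω
Branch 1: Z₁ = R = 35.0 Ω
Branch 2 (series LC): Z₂ = j(X_L − X_C) = −j352 Ω
Parallel: Z = Z₁Z₂/(Z₁+Z₂), |Z| = 34.8 Ω, ∠Z = -5.68°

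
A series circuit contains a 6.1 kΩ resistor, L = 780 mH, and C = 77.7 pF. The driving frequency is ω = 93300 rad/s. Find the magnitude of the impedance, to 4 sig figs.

65450 Ω

X_L = ωL = 72770 Ω
X_C = 1/(ωC) = 137900 Ω
Net reactance X = X_L − X_C = -65170 Ω
Z = 6100 − j65170 Ω
|Z| = √(6100² + 65170²) = 65450 Ω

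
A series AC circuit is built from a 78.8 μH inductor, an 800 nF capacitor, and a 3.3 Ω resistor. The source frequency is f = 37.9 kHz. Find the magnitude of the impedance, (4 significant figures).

13.91 Ω

ω = 2πf = 238100 rad/s
X_L = ωL = 18.76 Ω
X_C = 1/(ωC) = 5.249 Ω
Net reactance X = X_L − X_C = 13.52 Ω
Z = 3.300 + j13.52 Ω
|Z| = √(3.300² + 13.52²) = 13.91 Ω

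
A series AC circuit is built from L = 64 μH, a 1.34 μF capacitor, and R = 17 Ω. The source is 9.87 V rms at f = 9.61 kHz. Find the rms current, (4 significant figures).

ω = 2πf = 60380 rad/s
X_L = ωL = 3.864 Ω
X_C = 1/(ωC) = 12.36 Ω
Net reactance X = X_L − X_C = -8.495 Ω
Z = 17.00 − j8.495 Ω
|Z| = √(17.00² + 8.495²) = 19.00 Ω
I = V/|Z| = 9.87/19.00 = 519.4 mA

519.4 mA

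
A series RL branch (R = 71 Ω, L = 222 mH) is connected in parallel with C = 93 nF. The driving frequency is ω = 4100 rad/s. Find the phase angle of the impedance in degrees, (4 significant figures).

X_L = ωL = 910.2 Ω
X_C = 1/(ωC) = 2623 Ω
Branch 1 (R+jX_L): Z₁ = 71.00 + j910.2 Ω, |Z₁| = 913.0 Ω
Branch 2 (−jX_C): Z₂ = −j2623 Ω
Parallel: Z = Z₁Z₂/(Z₁+Z₂), |Z| = 1397 Ω, ∠Z = 83.17°

83.17°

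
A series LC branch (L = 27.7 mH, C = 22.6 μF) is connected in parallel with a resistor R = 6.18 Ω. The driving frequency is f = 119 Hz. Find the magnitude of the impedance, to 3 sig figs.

ω = 2πf = 747.7 rad/s
X_L = ωL = 20.7 Ω
X_C = 1/(ωC) = 59.2 Ω
Branch 1: Z₁ = R = 6.18 Ω
Branch 2 (series LC): Z₂ = j(X_L − X_C) = −j38.5 Ω
Parallel: Z = Z₁Z₂/(Z₁+Z₂), |Z| = 6.10 Ω, ∠Z = -9.13°

6.10 Ω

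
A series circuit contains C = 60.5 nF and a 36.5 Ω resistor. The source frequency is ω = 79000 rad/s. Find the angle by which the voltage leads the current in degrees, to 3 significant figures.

X_C = 1/(ωC) = 209 Ω
Z = 36.5 − j209 Ω
|Z| = √(36.5² + 209²) = 212 Ω
∠Z = arctan(-209/36.5) = -80.1°

-80.1°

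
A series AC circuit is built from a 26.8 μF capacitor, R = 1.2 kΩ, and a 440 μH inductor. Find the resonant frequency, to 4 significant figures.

1.466 kHz

ω₀ = 1/√(LC) = 1/√(0.00044 × 2.68e-05) = 9209 rad/s
f₀ = ω₀/(2π) = 1.466 kHz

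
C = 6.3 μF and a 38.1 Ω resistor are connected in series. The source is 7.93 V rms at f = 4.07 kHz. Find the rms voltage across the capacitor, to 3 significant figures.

1.28 V

ω = 2πf = 25570 rad/s
X_C = 1/(ωC) = 6.21 Ω
Z = 38.1 − j6.21 Ω
|Z| = √(38.1² + 6.21²) = 38.6 Ω
I = V/|Z| = 205 mA
V_C = I·|Z_C| = 0.205 × 6.21 = 1.28 V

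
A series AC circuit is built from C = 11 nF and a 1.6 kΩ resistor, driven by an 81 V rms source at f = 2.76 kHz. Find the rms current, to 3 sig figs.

ω = 2πf = 17340 rad/s
X_C = 1/(ωC) = 5240 Ω
Z = 1600 − j5240 Ω
|Z| = √(1600² + 5240²) = 5480 Ω
I = V/|Z| = 81/5480 = 14.8 mA

14.8 mA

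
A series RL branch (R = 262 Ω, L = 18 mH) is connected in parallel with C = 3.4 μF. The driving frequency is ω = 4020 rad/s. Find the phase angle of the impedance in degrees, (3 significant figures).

-74.4°

X_L = ωL = 72.4 Ω
X_C = 1/(ωC) = 73.2 Ω
Branch 1 (R+jX_L): Z₁ = 262 + j72.4 Ω, |Z₁| = 272 Ω
Branch 2 (−jX_C): Z₂ = −j73.2 Ω
Parallel: Z = Z₁Z₂/(Z₁+Z₂), |Z| = 75.9 Ω, ∠Z = -74.4°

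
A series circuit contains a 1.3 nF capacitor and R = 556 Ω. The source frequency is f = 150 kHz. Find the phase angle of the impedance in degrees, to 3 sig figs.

-55.7°

ω = 2πf = 942500 rad/s
X_C = 1/(ωC) = 816 Ω
Z = 556 − j816 Ω
|Z| = √(556² + 816²) = 988 Ω
∠Z = arctan(-816/556) = -55.7°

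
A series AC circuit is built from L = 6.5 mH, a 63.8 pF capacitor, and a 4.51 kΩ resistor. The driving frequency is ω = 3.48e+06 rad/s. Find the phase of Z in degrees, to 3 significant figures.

X_L = ωL = 22600 Ω
X_C = 1/(ωC) = 4500 Ω
Net reactance X = X_L − X_C = 18100 Ω
Z = 4510 + j18100 Ω
|Z| = √(4510² + 18100²) = 18700 Ω
∠Z = arctan(18100/4510) = 76.0°

76.0°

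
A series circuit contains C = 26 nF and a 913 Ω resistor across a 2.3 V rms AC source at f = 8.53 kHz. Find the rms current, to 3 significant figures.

ω = 2πf = 53600 rad/s
X_C = 1/(ωC) = 718 Ω
Z = 913 − j718 Ω
|Z| = √(913² + 718²) = 1160 Ω
I = V/|Z| = 2.3/1160 = 1.98 mA

1.98 mA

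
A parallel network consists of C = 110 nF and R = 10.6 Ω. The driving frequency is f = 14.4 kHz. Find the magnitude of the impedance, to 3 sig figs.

10.5 Ω

ω = 2πf = 90480 rad/s
X_C = 1/(ωC) = 100 Ω
Parallel: admittances add. Y = 1/R + jωC
Y = (0.0943 + j0.00995) S
|Y| = 0.0949 S → |Z| = 1/|Y| = 10.5 Ω, ∠Z = −∠Y = -6.02°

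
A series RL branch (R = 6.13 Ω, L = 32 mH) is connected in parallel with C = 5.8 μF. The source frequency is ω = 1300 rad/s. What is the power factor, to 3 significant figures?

X_L = ωL = 41.6 Ω
X_C = 1/(ωC) = 133 Ω
Branch 1 (R+jX_L): Z₁ = 6.13 + j41.6 Ω, |Z₁| = 42.0 Ω
Branch 2 (−jX_C): Z₂ = −j133 Ω
Parallel: Z = Z₁Z₂/(Z₁+Z₂), |Z| = 61.1 Ω, ∠Z = 77.8°
cos φ = cos(77.8°) = 0.212

0.212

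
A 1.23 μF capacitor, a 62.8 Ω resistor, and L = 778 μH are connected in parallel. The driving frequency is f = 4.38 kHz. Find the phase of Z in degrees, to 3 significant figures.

38.9°

ω = 2πf = 27520 rad/s
X_L = ωL = 21.4 Ω
X_C = 1/(ωC) = 29.5 Ω
Parallel: admittances add. Y = 1/R + 1/(jωL) + jωC
Y = (0.0159 − j0.0129) S
|Y| = 0.0205 S → |Z| = 1/|Y| = 48.9 Ω, ∠Z = −∠Y = 38.9°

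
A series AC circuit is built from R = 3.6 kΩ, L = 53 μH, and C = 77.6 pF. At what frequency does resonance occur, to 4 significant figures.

ω₀ = 1/√(LC) = 1/√(5.3e-05 × 7.76e-11) = 1.559e+07 rad/s
f₀ = ω₀/(2π) = 2.482 MHz

2.482 MHz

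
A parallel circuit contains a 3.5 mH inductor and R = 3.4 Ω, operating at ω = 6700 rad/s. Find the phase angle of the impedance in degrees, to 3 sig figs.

8.25°

X_L = ωL = 23.4 Ω
Parallel: admittances add. Y = 1/R + 1/(jωL)
Y = (0.294 − j0.0426) S
|Y| = 0.297 S → |Z| = 1/|Y| = 3.36 Ω, ∠Z = −∠Y = 8.25°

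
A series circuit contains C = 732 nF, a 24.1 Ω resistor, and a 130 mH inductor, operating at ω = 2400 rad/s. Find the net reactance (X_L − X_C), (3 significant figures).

X_L = ωL = 312 Ω
X_C = 1/(ωC) = 569 Ω
X = 312 − 569 = -257 Ω

-257 Ω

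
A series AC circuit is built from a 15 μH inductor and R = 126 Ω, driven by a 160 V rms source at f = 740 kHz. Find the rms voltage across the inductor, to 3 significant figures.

ω = 2πf = 4.65e+06 rad/s
X_L = ωL = 69.7 Ω
Z = 126 + j69.7 Ω
|Z| = √(126² + 69.7²) = 144 Ω
I = V/|Z| = 1.11 A
V_L = I·|Z_L| = 1.11 × 69.7 = 77.5 V

77.5 V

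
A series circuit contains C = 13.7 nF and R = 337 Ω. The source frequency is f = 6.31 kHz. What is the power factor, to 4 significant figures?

0.1801

ω = 2πf = 39650 rad/s
X_C = 1/(ωC) = 1841 Ω
Z = 337.0 − j1841 Ω
|Z| = √(337.0² + 1841²) = 1872 Ω
∠Z = arctan(-1841/337.0) = -79.63°
cos φ = cos(-79.63°) = 0.1801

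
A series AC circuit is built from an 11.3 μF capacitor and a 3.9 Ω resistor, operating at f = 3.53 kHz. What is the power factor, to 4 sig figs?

0.6990

ω = 2πf = 22180 rad/s
X_C = 1/(ωC) = 3.990 Ω
Z = 3.900 − j3.990 Ω
|Z| = √(3.900² + 3.990²) = 5.579 Ω
∠Z = arctan(-3.990/3.900) = -45.65°
cos φ = cos(-45.65°) = 0.6990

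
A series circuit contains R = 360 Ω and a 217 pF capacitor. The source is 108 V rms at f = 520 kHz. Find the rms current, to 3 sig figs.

ω = 2πf = 3.267e+06 rad/s
X_C = 1/(ωC) = 1410 Ω
Z = 360 − j1410 Ω
|Z| = √(360² + 1410²) = 1460 Ω
I = V/|Z| = 108/1460 = 74.2 mA

74.2 mA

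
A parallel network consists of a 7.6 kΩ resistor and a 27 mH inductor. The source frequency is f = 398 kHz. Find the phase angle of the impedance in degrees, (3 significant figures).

6.42°

ω = 2πf = 2.501e+06 rad/s
X_L = ωL = 67500 Ω
Parallel: admittances add. Y = 1/R + 1/(jωL)
Y = (0.000132 − j1.48e-05) S
|Y| = 0.000132 S → |Z| = 1/|Y| = 7550 Ω, ∠Z = −∠Y = 6.42°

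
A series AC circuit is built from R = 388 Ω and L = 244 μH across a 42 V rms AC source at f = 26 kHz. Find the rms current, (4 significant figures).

ω = 2πf = 163400 rad/s
X_L = ωL = 39.86 Ω
Z = 388.0 + j39.86 Ω
|Z| = √(388.0² + 39.86²) = 390.0 Ω
I = V/|Z| = 42/390.0 = 107.7 mA

107.7 mA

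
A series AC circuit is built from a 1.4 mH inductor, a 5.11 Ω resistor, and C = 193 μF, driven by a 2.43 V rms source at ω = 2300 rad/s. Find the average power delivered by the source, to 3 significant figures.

X_L = ωL = 3.22 Ω
X_C = 1/(ωC) = 2.25 Ω
Net reactance X = X_L − X_C = 0.967 Ω
Z = 5.11 + j0.967 Ω
|Z| = √(5.11² + 0.967²) = 5.20 Ω
∠Z = arctan(0.967/5.11) = 10.7°
I = V/|Z| = 467 mA
P = VI cos φ = 2.43 × 0.467 × cos(10.7°) = 1.12 W

1.12 W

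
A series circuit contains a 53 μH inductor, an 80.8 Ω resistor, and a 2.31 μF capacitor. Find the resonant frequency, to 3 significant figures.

ω₀ = 1/√(LC) = 1/√(5.3e-05 × 2.31e-06) = 90380 rad/s
f₀ = ω₀/(2π) = 14.4 kHz

14.4 kHz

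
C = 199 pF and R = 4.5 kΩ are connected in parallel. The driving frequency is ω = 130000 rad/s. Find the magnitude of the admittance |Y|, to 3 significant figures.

224 μS

X_C = 1/(ωC) = 38700 Ω
Parallel: admittances add. Y = 1/R + jωC
Y = (0.000222 + j2.59e-05) S
|Y| = 0.000224 S → |Z| = 1/|Y| = 4470 Ω, ∠Z = −∠Y = -6.64°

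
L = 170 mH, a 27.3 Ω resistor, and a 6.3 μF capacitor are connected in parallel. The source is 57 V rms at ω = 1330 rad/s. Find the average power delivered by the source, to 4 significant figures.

X_L = ωL = 226.1 Ω
X_C = 1/(ωC) = 119.3 Ω
Parallel: admittances add. Y = 1/R + 1/(jωL) + jωC
Y = (0.03663 + j0.003956) S
|Y| = 0.03684 S → |Z| = 1/|Y| = 27.14 Ω, ∠Z = −∠Y = -6.164°
I = V/|Z| = 2.100 A
P = VI cos φ = 57 × 2.100 × cos(-6.164°) = 119.0 W

119.0 W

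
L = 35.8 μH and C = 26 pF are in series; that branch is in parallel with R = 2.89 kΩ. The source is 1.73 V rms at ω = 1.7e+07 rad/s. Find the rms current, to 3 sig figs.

1.21 mA

X_L = ωL = 609 Ω
X_C = 1/(ωC) = 2260 Ω
Branch 1: Z₁ = R = 2890 Ω
Branch 2 (series LC): Z₂ = j(X_L − X_C) = −j1650 Ω
Parallel: Z = Z₁Z₂/(Z₁+Z₂), |Z| = 1440 Ω, ∠Z = -60.2°
I = V/|Z| = 1.73/1440 = 1.21 mA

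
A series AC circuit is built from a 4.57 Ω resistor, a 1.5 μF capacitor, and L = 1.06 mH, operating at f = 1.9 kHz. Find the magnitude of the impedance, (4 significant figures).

ω = 2πf = 11940 rad/s
X_L = ωL = 12.65 Ω
X_C = 1/(ωC) = 55.84 Ω
Net reactance X = X_L − X_C = -43.19 Ω
Z = 4.570 − j43.19 Ω
|Z| = √(4.570² + 43.19²) = 43.43 Ω

43.43 Ω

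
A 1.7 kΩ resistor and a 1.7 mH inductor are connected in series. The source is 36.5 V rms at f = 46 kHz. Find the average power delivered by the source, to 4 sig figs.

ω = 2πf = 289000 rad/s
X_L = ωL = 491.3 Ω
Z = 1700 + j491.3 Ω
|Z| = √(1700² + 491.3²) = 1770 Ω
∠Z = arctan(491.3/1700) = 16.12°
I = V/|Z| = 20.63 mA
P = VI cos φ = 36.5 × 0.02063 × cos(16.12°) = 723.3 mW

723.3 mW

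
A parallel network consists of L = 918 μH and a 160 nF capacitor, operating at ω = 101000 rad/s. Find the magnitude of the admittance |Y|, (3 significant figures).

5.37 mS

X_L = ωL = 92.7 Ω
X_C = 1/(ωC) = 61.9 Ω
Parallel: admittances add. Y = 1/(jωL) + jωC
Y = (0 + j0.00537) S
|Y| = 0.00537 S → |Z| = 1/|Y| = 186 Ω, ∠Z = −∠Y = -90.0°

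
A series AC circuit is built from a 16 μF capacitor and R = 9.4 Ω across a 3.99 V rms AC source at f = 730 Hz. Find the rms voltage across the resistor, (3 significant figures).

ω = 2πf = 4587 rad/s
X_C = 1/(ωC) = 13.6 Ω
Z = 9.40 − j13.6 Ω
|Z| = √(9.40² + 13.6²) = 16.6 Ω
I = V/|Z| = 241 mA
V_R = I·|Z_R| = 0.241 × 9.40 = 2.27 V

2.27 V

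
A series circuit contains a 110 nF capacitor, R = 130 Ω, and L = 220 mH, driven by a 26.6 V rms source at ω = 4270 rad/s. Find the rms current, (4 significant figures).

22.23 mA

X_L = ωL = 939.4 Ω
X_C = 1/(ωC) = 2129 Ω
Net reactance X = X_L − X_C = -1190 Ω
Z = 130.0 − j1190 Ω
|Z| = √(130.0² + 1190²) = 1197 Ω
I = V/|Z| = 26.6/1197 = 22.23 mA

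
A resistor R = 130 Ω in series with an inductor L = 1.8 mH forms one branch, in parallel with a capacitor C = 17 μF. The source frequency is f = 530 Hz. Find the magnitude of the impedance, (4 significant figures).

ω = 2πf = 3330 rad/s
X_L = ωL = 5.994 Ω
X_C = 1/(ωC) = 17.66 Ω
Branch 1 (R+jX_L): Z₁ = 130.0 + j5.994 Ω, |Z₁| = 130.1 Ω
Branch 2 (−jX_C): Z₂ = −j17.66 Ω
Parallel: Z = Z₁Z₂/(Z₁+Z₂), |Z| = 17.61 Ω, ∠Z = -82.23°

17.61 Ω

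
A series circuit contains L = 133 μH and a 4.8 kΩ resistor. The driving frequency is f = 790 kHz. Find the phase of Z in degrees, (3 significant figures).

7.83°

ω = 2πf = 4.964e+06 rad/s
X_L = ωL = 660 Ω
Z = 4800 + j660 Ω
|Z| = √(4800² + 660²) = 4850 Ω
∠Z = arctan(660/4800) = 7.83°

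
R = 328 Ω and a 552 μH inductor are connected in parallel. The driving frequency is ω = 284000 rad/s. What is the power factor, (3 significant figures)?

X_L = ωL = 157 Ω
Parallel: admittances add. Y = 1/R + 1/(jωL)
Y = (0.00305 − j0.00638) S
|Y| = 0.00707 S → |Z| = 1/|Y| = 141 Ω, ∠Z = −∠Y = 64.5°
cos φ = cos(64.5°) = 0.431

0.431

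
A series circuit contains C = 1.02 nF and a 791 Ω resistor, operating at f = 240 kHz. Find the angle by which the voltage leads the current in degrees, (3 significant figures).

-39.4°

ω = 2πf = 1.508e+06 rad/s
X_C = 1/(ωC) = 650 Ω
Z = 791 − j650 Ω
|Z| = √(791² + 650²) = 1020 Ω
∠Z = arctan(-650/791) = -39.4°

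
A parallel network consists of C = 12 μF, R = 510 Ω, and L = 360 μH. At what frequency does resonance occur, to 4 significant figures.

2.421 kHz

ω₀ = 1/√(LC) = 1/√(0.00036 × 1.2e-05) = 15210 rad/s
f₀ = ω₀/(2π) = 2.421 kHz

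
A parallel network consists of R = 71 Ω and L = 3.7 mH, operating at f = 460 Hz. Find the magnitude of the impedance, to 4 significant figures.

10.57 Ω

ω = 2πf = 2890 rad/s
X_L = ωL = 10.69 Ω
Parallel: admittances add. Y = 1/R + 1/(jωL)
Y = (0.01408 − j0.09351) S
|Y| = 0.09457 S → |Z| = 1/|Y| = 10.57 Ω, ∠Z = −∠Y = 81.43°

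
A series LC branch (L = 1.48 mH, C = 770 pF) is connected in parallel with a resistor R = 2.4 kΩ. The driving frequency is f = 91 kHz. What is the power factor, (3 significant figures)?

ω = 2πf = 571800 rad/s
X_L = ωL = 846 Ω
X_C = 1/(ωC) = 2270 Ω
Branch 1: Z₁ = R = 2400 Ω
Branch 2 (series LC): Z₂ = j(X_L − X_C) = −j1430 Ω
Parallel: Z = Z₁Z₂/(Z₁+Z₂), |Z| = 1230 Ω, ∠Z = -59.3°
cos φ = cos(-59.3°) = 0.511

0.511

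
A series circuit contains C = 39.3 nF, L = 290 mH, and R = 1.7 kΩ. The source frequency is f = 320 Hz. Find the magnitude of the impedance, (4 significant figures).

12190 Ω

ω = 2πf = 2011 rad/s
X_L = ωL = 583.1 Ω
X_C = 1/(ωC) = 12660 Ω
Net reactance X = X_L − X_C = -12070 Ω
Z = 1700 − j12070 Ω
|Z| = √(1700² + 12070²) = 12190 Ω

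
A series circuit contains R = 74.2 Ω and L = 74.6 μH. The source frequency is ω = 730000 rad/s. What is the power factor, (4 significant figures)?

0.8062

X_L = ωL = 54.46 Ω
Z = 74.20 + j54.46 Ω
|Z| = √(74.20² + 54.46²) = 92.04 Ω
∠Z = arctan(54.46/74.20) = 36.28°
cos φ = cos(36.28°) = 0.8062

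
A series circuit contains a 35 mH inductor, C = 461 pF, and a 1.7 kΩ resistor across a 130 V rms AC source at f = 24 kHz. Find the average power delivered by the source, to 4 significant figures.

ω = 2πf = 150800 rad/s
X_L = ωL = 5278 Ω
X_C = 1/(ωC) = 14380 Ω
Net reactance X = X_L − X_C = -9107 Ω
Z = 1700 − j9107 Ω
|Z| = √(1700² + 9107²) = 9264 Ω
∠Z = arctan(-9107/1700) = -79.43°
I = V/|Z| = 14.03 mA
P = VI cos φ = 130 × 0.01403 × cos(-79.43°) = 334.7 mW

334.7 mW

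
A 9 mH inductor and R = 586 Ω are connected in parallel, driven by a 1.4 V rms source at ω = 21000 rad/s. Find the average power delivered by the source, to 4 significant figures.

X_L = ωL = 189.0 Ω
Parallel: admittances add. Y = 1/R + 1/(jωL)
Y = (0.001706 − j0.005291) S
|Y| = 0.005559 S → |Z| = 1/|Y| = 179.9 Ω, ∠Z = −∠Y = 72.12°
I = V/|Z| = 7.783 mA
P = VI cos φ = 1.4 × 0.007783 × cos(72.12°) = 3.345 mW

3.345 mW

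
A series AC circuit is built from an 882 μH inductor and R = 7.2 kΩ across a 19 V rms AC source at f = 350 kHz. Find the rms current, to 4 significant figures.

ω = 2πf = 2.199e+06 rad/s
X_L = ωL = 1940 Ω
Z = 7200 + j1940 Ω
|Z| = √(7200² + 1940²) = 7457 Ω
I = V/|Z| = 19/7457 = 2.548 mA

2.548 mA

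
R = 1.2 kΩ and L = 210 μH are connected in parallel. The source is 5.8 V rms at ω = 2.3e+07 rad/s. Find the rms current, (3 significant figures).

X_L = ωL = 4830 Ω
Parallel: admittances add. Y = 1/R + 1/(jωL)
Y = (0.000833 − j0.000207) S
|Y| = 0.000859 S → |Z| = 1/|Y| = 1160 Ω, ∠Z = −∠Y = 14.0°
I = V/|Z| = 5.8/1160 = 4.98 mA

4.98 mA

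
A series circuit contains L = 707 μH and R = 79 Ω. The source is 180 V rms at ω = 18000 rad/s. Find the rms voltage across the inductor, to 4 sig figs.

X_L = ωL = 12.73 Ω
Z = 79.00 + j12.73 Ω
|Z| = √(79.00² + 12.73²) = 80.02 Ω
I = V/|Z| = 2.249 A
V_L = I·|Z_L| = 2.249 × 12.73 = 28.63 V

28.63 V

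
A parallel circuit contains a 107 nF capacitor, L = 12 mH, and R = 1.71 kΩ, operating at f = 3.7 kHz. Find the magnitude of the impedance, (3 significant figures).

804 Ω

ω = 2πf = 23250 rad/s
X_L = ωL = 279 Ω
X_C = 1/(ωC) = 402 Ω
Parallel: admittances add. Y = 1/R + 1/(jωL) + jωC
Y = (0.000585 − j0.00110) S
|Y| = 0.00124 S → |Z| = 1/|Y| = 804 Ω, ∠Z = −∠Y = 61.9°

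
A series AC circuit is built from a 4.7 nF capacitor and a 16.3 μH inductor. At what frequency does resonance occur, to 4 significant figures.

575.0 kHz

ω₀ = 1/√(LC) = 1/√(1.63e-05 × 4.7e-09) = 3.613e+06 rad/s
f₀ = ω₀/(2π) = 575.0 kHz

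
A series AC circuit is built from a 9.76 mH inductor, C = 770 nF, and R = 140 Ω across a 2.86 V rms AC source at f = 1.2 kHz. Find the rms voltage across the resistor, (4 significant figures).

2.338 V

ω = 2πf = 7540 rad/s
X_L = ωL = 73.59 Ω
X_C = 1/(ωC) = 172.2 Ω
Net reactance X = X_L − X_C = -98.66 Ω
Z = 140.0 − j98.66 Ω
|Z| = √(140.0² + 98.66²) = 171.3 Ω
I = V/|Z| = 16.70 mA
V_R = I·|Z_R| = 0.01670 × 140.0 = 2.338 V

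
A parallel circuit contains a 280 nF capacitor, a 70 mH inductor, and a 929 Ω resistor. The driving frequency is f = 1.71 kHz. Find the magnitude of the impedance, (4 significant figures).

501.4 Ω

ω = 2πf = 10740 rad/s
X_L = ωL = 752.1 Ω
X_C = 1/(ωC) = 332.4 Ω
Parallel: admittances add. Y = 1/R + 1/(jωL) + jωC
Y = (0.001076 + j0.001679) S
|Y| = 0.001994 S → |Z| = 1/|Y| = 501.4 Ω, ∠Z = −∠Y = -57.33°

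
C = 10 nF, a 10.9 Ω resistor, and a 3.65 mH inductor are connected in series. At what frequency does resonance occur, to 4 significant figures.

ω₀ = 1/√(LC) = 1/√(0.00365 × 1e-08) = 165500 rad/s
f₀ = ω₀/(2π) = 26.34 kHz

26.34 kHz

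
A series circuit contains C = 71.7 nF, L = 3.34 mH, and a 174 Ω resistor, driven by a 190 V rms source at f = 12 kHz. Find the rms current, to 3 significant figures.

ω = 2πf = 75400 rad/s
X_L = ωL = 252 Ω
X_C = 1/(ωC) = 185 Ω
Net reactance X = X_L − X_C = 66.9 Ω
Z = 174 + j66.9 Ω
|Z| = √(174² + 66.9²) = 186 Ω
I = V/|Z| = 190/186 = 1.02 A

1.02 A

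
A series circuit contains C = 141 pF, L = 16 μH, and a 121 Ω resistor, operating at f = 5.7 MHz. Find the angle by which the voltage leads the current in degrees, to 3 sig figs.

ω = 2πf = 3.581e+07 rad/s
X_L = ωL = 573 Ω
X_C = 1/(ωC) = 198 Ω
Net reactance X = X_L − X_C = 375 Ω
Z = 121 + j375 Ω
|Z| = √(121² + 375²) = 394 Ω
∠Z = arctan(375/121) = 72.1°

72.1°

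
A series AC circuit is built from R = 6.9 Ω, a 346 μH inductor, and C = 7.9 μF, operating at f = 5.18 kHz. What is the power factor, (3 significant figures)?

ω = 2πf = 32550 rad/s
X_L = ωL = 11.3 Ω
X_C = 1/(ωC) = 3.89 Ω
Net reactance X = X_L − X_C = 7.37 Ω
Z = 6.90 + j7.37 Ω
|Z| = √(6.90² + 7.37²) = 10.1 Ω
∠Z = arctan(7.37/6.90) = 46.9°
cos φ = cos(46.9°) = 0.683

0.683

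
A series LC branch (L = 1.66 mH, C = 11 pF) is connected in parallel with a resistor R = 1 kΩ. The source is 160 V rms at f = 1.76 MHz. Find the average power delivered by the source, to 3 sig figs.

ω = 2πf = 1.106e+07 rad/s
X_L = ωL = 18400 Ω
X_C = 1/(ωC) = 8220 Ω
Branch 1: Z₁ = R = 1000 Ω
Branch 2 (series LC): Z₂ = j(X_L − X_C) = j10100 Ω
Parallel: Z = Z₁Z₂/(Z₁+Z₂), |Z| = 995 Ω, ∠Z = 5.63°
I = V/|Z| = 161 mA
P = VI cos φ = 160 × 0.161 × cos(5.63°) = 25.6 W

25.6 W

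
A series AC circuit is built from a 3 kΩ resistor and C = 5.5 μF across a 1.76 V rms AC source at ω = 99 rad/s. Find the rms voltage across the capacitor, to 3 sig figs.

X_C = 1/(ωC) = 1840 Ω
Z = 3000 − j1840 Ω
|Z| = √(3000² + 1840²) = 3520 Ω
I = V/|Z| = 500 μA
V_C = I·|Z_C| = 0.000500 × 1840 = 0.919 V

0.919 V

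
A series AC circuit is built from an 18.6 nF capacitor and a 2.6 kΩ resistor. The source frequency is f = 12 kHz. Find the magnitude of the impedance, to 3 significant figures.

2700 Ω

ω = 2πf = 75400 rad/s
X_C = 1/(ωC) = 713 Ω
Z = 2600 − j713 Ω
|Z| = √(2600² + 713²) = 2700 Ω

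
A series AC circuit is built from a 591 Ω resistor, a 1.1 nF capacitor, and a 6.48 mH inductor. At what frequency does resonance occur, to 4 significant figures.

59.61 kHz

ω₀ = 1/√(LC) = 1/√(0.00648 × 1.1e-09) = 374600 rad/s
f₀ = ω₀/(2π) = 59.61 kHz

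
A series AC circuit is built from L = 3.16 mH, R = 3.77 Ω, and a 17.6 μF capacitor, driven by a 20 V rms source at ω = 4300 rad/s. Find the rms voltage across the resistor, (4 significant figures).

X_L = ωL = 13.59 Ω
X_C = 1/(ωC) = 13.21 Ω
Net reactance X = X_L − X_C = 0.3745 Ω
Z = 3.770 + j0.3745 Ω
|Z| = √(3.770² + 0.3745²) = 3.789 Ω
I = V/|Z| = 5.279 A
V_R = I·|Z_R| = 5.279 × 3.770 = 19.90 V

19.90 V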